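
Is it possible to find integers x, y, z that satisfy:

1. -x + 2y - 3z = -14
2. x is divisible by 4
Yes

Take x = 0, y = 2, z = 6. Substituting into each constraint:
  (1) 0 + 2(2) - 3(6) = -14 ✓
  (2) 0 = 4 × 0, remainder 0 ✓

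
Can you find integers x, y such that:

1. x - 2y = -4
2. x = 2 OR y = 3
Yes

Take x = 2, y = 3. Substituting into each constraint:
  (1) 2 - 2(3) = -4 ✓
  (2) x = 2, target 2 ✓ (first branch holds)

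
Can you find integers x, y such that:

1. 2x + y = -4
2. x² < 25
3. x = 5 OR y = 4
Yes

Take x = -4, y = 4. Substituting into each constraint:
  (1) 2(-4) + 4 = -4 ✓
  (2) x² = (-4)² = 16, and 16 < 25 ✓
  (3) y = 4, target 4 ✓ (second branch holds)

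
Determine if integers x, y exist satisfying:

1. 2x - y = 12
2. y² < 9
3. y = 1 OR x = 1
No

The full constraint system is jointly infeasible over the integers. Each constraint and what it forces:

  - 2x - y = 12: is a linear equation tying the variables together
  - y² < 9: restricts y to |y| ≤ 2
  - y = 1 OR x = 1: forces a choice: either y = 1 or x = 1

Split on the disjunction (y = 1 OR x = 1):
  • If y = 1: with y = 1, every remaining term of the linear equation is divisible by 2, so the left side is ≡ 0 (mod 2); but the right side 13 ≡ 1 (mod 2). No integers can satisfy it.
  • If x = 1: the equation forces y = -10, but y² < 9 requires |y| ≤ 2.
Both branches are infeasible, so the system has no integer solution.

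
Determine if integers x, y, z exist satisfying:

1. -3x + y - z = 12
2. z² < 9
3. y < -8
Yes

Take x = -7, y = -9, z = 0. Substituting into each constraint:
  (1) -3(-7) + (-9) + 0 = 12 ✓
  (2) z² = (0)² = 0, and 0 < 9 ✓
  (3) -9 < -8 ✓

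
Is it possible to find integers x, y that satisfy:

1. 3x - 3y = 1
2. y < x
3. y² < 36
No

Even the single constraint (3x - 3y = 1) is infeasible over the integers.

  - 3x - 3y = 1: every term on the left is divisible by 3, so the LHS ≡ 0 (mod 3), but the RHS 1 is not — no integer solution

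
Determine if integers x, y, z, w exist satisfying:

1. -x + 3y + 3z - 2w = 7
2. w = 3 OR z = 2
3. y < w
Yes

Take x = -7, y = 2, z = 0, w = 3. Substituting into each constraint:
  (1) 7 + 3(2) + 3(0) - 2(3) = 7 ✓
  (2) w = 3, target 3 ✓ (first branch holds)
  (3) 2 < 3 ✓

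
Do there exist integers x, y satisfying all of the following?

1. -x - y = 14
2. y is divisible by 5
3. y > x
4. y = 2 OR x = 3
No

The full constraint system is jointly infeasible over the integers. Each constraint and what it forces:

  - -x - y = 14: is a linear equation tying the variables together
  - y is divisible by 5: restricts y to multiples of 5
  - y > x: bounds one variable relative to another variable
  - y = 2 OR x = 3: forces a choice: either y = 2 or x = 3

Split on the disjunction (y = 2 OR x = 3):
  • If y = 2: this contradicts the divisibility constraint — 2 is not a multiple of 5.
  • If x = 3: with x = 3, writing y = 5y', every remaining term of the linear equation is divisible by 5, so the left side is ≡ 0 (mod 5); but the right side 17 ≡ 2 (mod 5). No integers can satisfy it.
Both branches are infeasible, so the system has no integer solution.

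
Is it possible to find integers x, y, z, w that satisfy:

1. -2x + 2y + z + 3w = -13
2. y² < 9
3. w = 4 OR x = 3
Yes

Take x = 0, y = -2, z = -21, w = 4. Substituting into each constraint:
  (1) -2(0) + 2(-2) + (-21) + 3(4) = -13 ✓
  (2) y² = (-2)² = 4, and 4 < 9 ✓
  (3) w = 4, target 4 ✓ (first branch holds)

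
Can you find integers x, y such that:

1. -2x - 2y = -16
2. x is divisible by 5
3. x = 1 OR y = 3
Yes

Take x = 5, y = 3. Substituting into each constraint:
  (1) -2(5) - 2(3) = -16 ✓
  (2) 5 = 5 × 1, remainder 0 ✓
  (3) y = 3, target 3 ✓ (second branch holds)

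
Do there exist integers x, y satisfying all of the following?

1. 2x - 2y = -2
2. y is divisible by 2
Yes

Take x = -1, y = 0. Substituting into each constraint:
  (1) 2(-1) - 2(0) = -2 ✓
  (2) 0 = 2 × 0, remainder 0 ✓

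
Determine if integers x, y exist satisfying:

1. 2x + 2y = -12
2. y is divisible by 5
Yes

Take x = -6, y = 0. Substituting into each constraint:
  (1) 2(-6) + 2(0) = -12 ✓
  (2) 0 = 5 × 0, remainder 0 ✓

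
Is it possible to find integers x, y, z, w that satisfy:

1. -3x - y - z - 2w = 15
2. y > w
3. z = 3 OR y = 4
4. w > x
Yes

Take x = -1, y = 4, z = -16, w = 0. Substituting into each constraint:
  (1) -3(-1) + (-4) + 16 - 2(0) = 15 ✓
  (2) 4 > 0 ✓
  (3) y = 4, target 4 ✓ (second branch holds)
  (4) 0 > -1 ✓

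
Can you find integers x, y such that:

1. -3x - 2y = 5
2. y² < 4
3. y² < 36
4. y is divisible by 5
No

A contradictory subset is {-3x - 2y = 5, y² < 4, y is divisible by 5}. No integer assignment can satisfy these jointly:

  - -3x - 2y = 5: is a linear equation tying the variables together
  - y² < 4: restricts y to |y| ≤ 1
  - y is divisible by 5: restricts y to multiples of 5

The bounds confine y to {0} with 5 | y. For each value, substitute into the equation:
  • y = 0: the equation gives -3x = 5, so x would not be an integer.
Every case fails, so no integer solution exists.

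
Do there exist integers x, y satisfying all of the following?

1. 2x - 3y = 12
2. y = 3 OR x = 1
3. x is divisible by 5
No

A contradictory subset is {2x - 3y = 12, y = 3 OR x = 1}. No integer assignment can satisfy these jointly:

  - 2x - 3y = 12: is a linear equation tying the variables together
  - y = 3 OR x = 1: forces a choice: either y = 3 or x = 1

Split on the disjunction (y = 3 OR x = 1):
  • If y = 3: with y = 3, every remaining term of the linear equation is divisible by 2, so the left side is ≡ 0 (mod 2); but the right side 21 ≡ 1 (mod 2). No integers can satisfy it.
  • If x = 1: with x = 1, every remaining term of the linear equation is divisible by 3, so the left side is ≡ 0 (mod 3); but the right side 10 ≡ 1 (mod 3). No integers can satisfy it.
Both branches are infeasible, so the system has no integer solution.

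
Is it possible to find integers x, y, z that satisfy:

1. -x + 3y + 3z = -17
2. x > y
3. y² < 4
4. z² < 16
Yes

Take x = 20, y = 1, z = 0. Substituting into each constraint:
  (1) (-20) + 3(1) + 3(0) = -17 ✓
  (2) 20 > 1 ✓
  (3) y² = (1)² = 1, and 1 < 4 ✓
  (4) z² = (0)² = 0, and 0 < 16 ✓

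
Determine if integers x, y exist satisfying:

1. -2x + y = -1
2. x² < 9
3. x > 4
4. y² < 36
No

A contradictory subset is {x² < 9, x > 4}. No integer assignment can satisfy these jointly:

  - x² < 9: restricts x to |x| ≤ 2
  - x > 4: bounds one variable relative to a constant

Direct contradiction: the bounds on x require x ≥ 5 and x ≤ 2 simultaneously, which is empty.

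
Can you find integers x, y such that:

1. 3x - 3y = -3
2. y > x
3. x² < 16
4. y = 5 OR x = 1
Yes

Take x = 1, y = 2. Substituting into each constraint:
  (1) 3(1) - 3(2) = -3 ✓
  (2) 2 > 1 ✓
  (3) x² = (1)² = 1, and 1 < 16 ✓
  (4) x = 1, target 1 ✓ (second branch holds)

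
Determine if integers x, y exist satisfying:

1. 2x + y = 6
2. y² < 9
Yes

Take x = 3, y = 0. Substituting into each constraint:
  (1) 2(3) + 0 = 6 ✓
  (2) y² = (0)² = 0, and 0 < 9 ✓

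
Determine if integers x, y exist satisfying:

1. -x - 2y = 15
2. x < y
Yes

Take x = -7, y = -4. Substituting into each constraint:
  (1) 7 - 2(-4) = 15 ✓
  (2) -7 < -4 ✓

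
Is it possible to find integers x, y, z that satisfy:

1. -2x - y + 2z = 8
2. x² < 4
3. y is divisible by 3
Yes

Take x = 0, y = 0, z = 4. Substituting into each constraint:
  (1) -2(0) + 0 + 2(4) = 8 ✓
  (2) x² = (0)² = 0, and 0 < 4 ✓
  (3) 0 = 3 × 0, remainder 0 ✓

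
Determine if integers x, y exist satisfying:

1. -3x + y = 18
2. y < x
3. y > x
No

A contradictory subset is {y < x, y > x}. No integer assignment can satisfy these jointly:

  - y < x: bounds one variable relative to another variable
  - y > x: bounds one variable relative to another variable

Direct contradiction: x > y and y > x cannot both hold.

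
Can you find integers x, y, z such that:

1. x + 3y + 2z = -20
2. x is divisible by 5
Yes

Take x = 0, y = 0, z = -10. Substituting into each constraint:
  (1) 0 + 3(0) + 2(-10) = -20 ✓
  (2) 0 = 5 × 0, remainder 0 ✓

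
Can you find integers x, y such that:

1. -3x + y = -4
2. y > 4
Yes

Take x = 3, y = 5. Substituting into each constraint:
  (1) -3(3) + 5 = -4 ✓
  (2) 5 > 4 ✓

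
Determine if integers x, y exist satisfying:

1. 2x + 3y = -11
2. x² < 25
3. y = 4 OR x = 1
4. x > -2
No

A contradictory subset is {2x + 3y = -11, y = 4 OR x = 1, x > -2}. No integer assignment can satisfy these jointly:

  - 2x + 3y = -11: is a linear equation tying the variables together
  - y = 4 OR x = 1: forces a choice: either y = 4 or x = 1
  - x > -2: bounds one variable relative to a constant

Split on the disjunction (y = 4 OR x = 1):
  • If y = 4: with y = 4, every remaining term of the linear equation is divisible by 2, so the left side is ≡ 0 (mod 2); but the right side -23 ≡ 1 (mod 2). No integers can satisfy it.
  • If x = 1: with x = 1, every remaining term of the linear equation is divisible by 3, so the left side is ≡ 0 (mod 3); but the right side -13 ≡ 2 (mod 3). No integers can satisfy it.
Both branches are infeasible, so the system has no integer solution.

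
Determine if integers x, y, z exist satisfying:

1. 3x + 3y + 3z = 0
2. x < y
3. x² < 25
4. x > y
No

A contradictory subset is {x < y, x > y}. No integer assignment can satisfy these jointly:

  - x < y: bounds one variable relative to another variable
  - x > y: bounds one variable relative to another variable

Direct contradiction: y > x and x > y cannot both hold.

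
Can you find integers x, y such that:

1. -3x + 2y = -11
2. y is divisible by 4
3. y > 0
Yes

Take x = 9, y = 8. Substituting into each constraint:
  (1) -3(9) + 2(8) = -11 ✓
  (2) 8 = 4 × 2, remainder 0 ✓
  (3) 8 > 0 ✓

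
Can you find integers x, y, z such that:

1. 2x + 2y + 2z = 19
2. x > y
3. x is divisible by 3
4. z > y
No

Even the single constraint (2x + 2y + 2z = 19) is infeasible over the integers.

  - 2x + 2y + 2z = 19: every term on the left is divisible by 2, so the LHS ≡ 0 (mod 2), but the RHS 19 is not — no integer solution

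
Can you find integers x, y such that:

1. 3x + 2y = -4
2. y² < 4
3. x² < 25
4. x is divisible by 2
Yes

Take x = -2, y = 1. Substituting into each constraint:
  (1) 3(-2) + 2(1) = -4 ✓
  (2) y² = (1)² = 1, and 1 < 4 ✓
  (3) x² = (-2)² = 4, and 4 < 25 ✓
  (4) -2 = 2 × -1, remainder 0 ✓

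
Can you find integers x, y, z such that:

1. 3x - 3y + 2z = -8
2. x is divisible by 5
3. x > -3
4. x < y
Yes

Take x = 0, y = 2, z = -1. Substituting into each constraint:
  (1) 3(0) - 3(2) + 2(-1) = -8 ✓
  (2) 0 = 5 × 0, remainder 0 ✓
  (3) 0 > -3 ✓
  (4) 0 < 2 ✓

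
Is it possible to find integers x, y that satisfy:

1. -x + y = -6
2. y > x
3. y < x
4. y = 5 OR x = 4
No

A contradictory subset is {y > x, y < x}. No integer assignment can satisfy these jointly:

  - y > x: bounds one variable relative to another variable
  - y < x: bounds one variable relative to another variable

Direct contradiction: y > x and x > y cannot both hold.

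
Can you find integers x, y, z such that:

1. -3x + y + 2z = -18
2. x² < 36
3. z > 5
Yes

Take x = 0, y = -30, z = 6. Substituting into each constraint:
  (1) -3(0) + (-30) + 2(6) = -18 ✓
  (2) x² = (0)² = 0, and 0 < 36 ✓
  (3) 6 > 5 ✓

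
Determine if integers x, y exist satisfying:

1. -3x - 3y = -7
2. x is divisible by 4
No

Even the single constraint (-3x - 3y = -7) is infeasible over the integers.

  - -3x - 3y = -7: every term on the left is divisible by 3, so the LHS ≡ 0 (mod 3), but the RHS -7 is not — no integer solution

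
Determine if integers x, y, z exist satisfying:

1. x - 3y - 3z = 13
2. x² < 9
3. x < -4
No

A contradictory subset is {x² < 9, x < -4}. No integer assignment can satisfy these jointly:

  - x² < 9: restricts x to |x| ≤ 2
  - x < -4: bounds one variable relative to a constant

Direct contradiction: the bounds on x require x ≥ -2 and x ≤ -5 simultaneously, which is empty.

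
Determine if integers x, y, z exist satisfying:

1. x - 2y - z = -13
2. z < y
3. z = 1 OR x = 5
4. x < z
Yes

Take x = -8, y = 2, z = 1. Substituting into each constraint:
  (1) (-8) - 2(2) + (-1) = -13 ✓
  (2) 1 < 2 ✓
  (3) z = 1, target 1 ✓ (first branch holds)
  (4) -8 < 1 ✓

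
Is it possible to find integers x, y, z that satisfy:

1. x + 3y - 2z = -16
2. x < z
Yes

Take x = -1, y = -5, z = 0. Substituting into each constraint:
  (1) (-1) + 3(-5) - 2(0) = -16 ✓
  (2) -1 < 0 ✓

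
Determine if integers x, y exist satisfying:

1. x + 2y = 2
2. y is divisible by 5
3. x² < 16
Yes

Take x = 2, y = 0. Substituting into each constraint:
  (1) 2 + 2(0) = 2 ✓
  (2) 0 = 5 × 0, remainder 0 ✓
  (3) x² = (2)² = 4, and 4 < 16 ✓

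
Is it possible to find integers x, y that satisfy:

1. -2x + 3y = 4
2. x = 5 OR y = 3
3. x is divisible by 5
No

A contradictory subset is {-2x + 3y = 4, x = 5 OR y = 3}. No integer assignment can satisfy these jointly:

  - -2x + 3y = 4: is a linear equation tying the variables together
  - x = 5 OR y = 3: forces a choice: either x = 5 or y = 3

Split on the disjunction (x = 5 OR y = 3):
  • If x = 5: with x = 5, every remaining term of the linear equation is divisible by 3, so the left side is ≡ 0 (mod 3); but the right side 14 ≡ 2 (mod 3). No integers can satisfy it.
  • If y = 3: with y = 3, every remaining term of the linear equation is divisible by 2, so the left side is ≡ 0 (mod 2); but the right side -5 ≡ 1 (mod 2). No integers can satisfy it.
Both branches are infeasible, so the system has no integer solution.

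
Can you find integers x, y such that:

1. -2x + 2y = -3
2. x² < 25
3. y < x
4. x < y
No

Even the single constraint (-2x + 2y = -3) is infeasible over the integers.

  - -2x + 2y = -3: every term on the left is divisible by 2, so the LHS ≡ 0 (mod 2), but the RHS -3 is not — no integer solution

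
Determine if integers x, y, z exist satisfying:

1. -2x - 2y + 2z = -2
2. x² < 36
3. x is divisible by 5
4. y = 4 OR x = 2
Yes

Take x = 5, y = 4, z = 8. Substituting into each constraint:
  (1) -2(5) - 2(4) + 2(8) = -2 ✓
  (2) x² = (5)² = 25, and 25 < 36 ✓
  (3) 5 = 5 × 1, remainder 0 ✓
  (4) y = 4, target 4 ✓ (first branch holds)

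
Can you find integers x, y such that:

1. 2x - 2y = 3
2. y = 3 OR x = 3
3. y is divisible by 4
No

Even the single constraint (2x - 2y = 3) is infeasible over the integers.

  - 2x - 2y = 3: every term on the left is divisible by 2, so the LHS ≡ 0 (mod 2), but the RHS 3 is not — no integer solution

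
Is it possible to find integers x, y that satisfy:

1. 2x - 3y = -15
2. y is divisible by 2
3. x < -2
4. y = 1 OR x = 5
No

A contradictory subset is {y is divisible by 2, x < -2, y = 1 OR x = 5}. No integer assignment can satisfy these jointly:

  - y is divisible by 2: restricts y to multiples of 2
  - x < -2: bounds one variable relative to a constant
  - y = 1 OR x = 5: forces a choice: either y = 1 or x = 5

Split on the disjunction (y = 1 OR x = 5):
  • If y = 1: this contradicts the divisibility constraint — 1 is not a multiple of 2.
  • If x = 5: this contradicts the bound x ≤ -3.
Both branches are infeasible, so the system has no integer solution.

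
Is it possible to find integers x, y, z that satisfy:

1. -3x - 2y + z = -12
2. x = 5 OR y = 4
Yes

Take x = 0, y = 4, z = -4. Substituting into each constraint:
  (1) -3(0) - 2(4) + (-4) = -12 ✓
  (2) y = 4, target 4 ✓ (second branch holds)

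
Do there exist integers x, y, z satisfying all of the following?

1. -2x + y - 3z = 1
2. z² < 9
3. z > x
Yes

Take x = -1, y = -1, z = 0. Substituting into each constraint:
  (1) -2(-1) + (-1) - 3(0) = 1 ✓
  (2) z² = (0)² = 0, and 0 < 9 ✓
  (3) 0 > -1 ✓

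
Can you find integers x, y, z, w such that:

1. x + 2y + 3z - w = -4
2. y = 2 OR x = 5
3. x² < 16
Yes

Take x = 0, y = 2, z = -4, w = -4. Substituting into each constraint:
  (1) 0 + 2(2) + 3(-4) + 4 = -4 ✓
  (2) y = 2, target 2 ✓ (first branch holds)
  (3) x² = (0)² = 0, and 0 < 16 ✓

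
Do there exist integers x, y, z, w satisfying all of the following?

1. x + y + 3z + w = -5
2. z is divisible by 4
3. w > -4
Yes

Take x = -2, y = 0, z = 0, w = -3. Substituting into each constraint:
  (1) (-2) + 0 + 3(0) + (-3) = -5 ✓
  (2) 0 = 4 × 0, remainder 0 ✓
  (3) -3 > -4 ✓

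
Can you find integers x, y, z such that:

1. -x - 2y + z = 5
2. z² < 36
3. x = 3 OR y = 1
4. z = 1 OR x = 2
Yes

Take x = -6, y = 1, z = 1. Substituting into each constraint:
  (1) 6 - 2(1) + 1 = 5 ✓
  (2) z² = (1)² = 1, and 1 < 36 ✓
  (3) y = 1, target 1 ✓ (second branch holds)
  (4) z = 1, target 1 ✓ (first branch holds)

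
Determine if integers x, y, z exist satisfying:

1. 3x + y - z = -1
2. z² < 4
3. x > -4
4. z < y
Yes

Take x = -1, y = 2, z = 0. Substituting into each constraint:
  (1) 3(-1) + 2 + 0 = -1 ✓
  (2) z² = (0)² = 0, and 0 < 4 ✓
  (3) -1 > -4 ✓
  (4) 0 < 2 ✓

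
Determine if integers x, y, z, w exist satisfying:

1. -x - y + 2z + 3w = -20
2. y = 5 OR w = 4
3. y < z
Yes

Take x = 34, y = 0, z = 1, w = 4. Substituting into each constraint:
  (1) (-34) + 0 + 2(1) + 3(4) = -20 ✓
  (2) w = 4, target 4 ✓ (second branch holds)
  (3) 0 < 1 ✓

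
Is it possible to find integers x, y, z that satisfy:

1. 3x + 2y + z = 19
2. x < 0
Yes

Take x = -1, y = 11, z = 0. Substituting into each constraint:
  (1) 3(-1) + 2(11) + 0 = 19 ✓
  (2) -1 < 0 ✓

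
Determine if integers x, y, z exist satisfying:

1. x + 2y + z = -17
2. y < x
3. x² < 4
Yes

Take x = 1, y = 0, z = -18. Substituting into each constraint:
  (1) 1 + 2(0) + (-18) = -17 ✓
  (2) 0 < 1 ✓
  (3) x² = (1)² = 1, and 1 < 4 ✓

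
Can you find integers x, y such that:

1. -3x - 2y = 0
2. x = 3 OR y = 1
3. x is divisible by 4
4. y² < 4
No

A contradictory subset is {-3x - 2y = 0, x = 3 OR y = 1, x is divisible by 4}. No integer assignment can satisfy these jointly:

  - -3x - 2y = 0: is a linear equation tying the variables together
  - x = 3 OR y = 1: forces a choice: either x = 3 or y = 1
  - x is divisible by 4: restricts x to multiples of 4

Split on the disjunction (x = 3 OR y = 1):
  • If x = 3: this contradicts the divisibility constraint — 3 is not a multiple of 4.
  • If y = 1: with y = 1, writing x = 4x', every remaining term of the linear equation is divisible by 12, so the left side is ≡ 0 (mod 12); but the right side 2 ≡ 2 (mod 12). No integers can satisfy it.
Both branches are infeasible, so the system has no integer solution.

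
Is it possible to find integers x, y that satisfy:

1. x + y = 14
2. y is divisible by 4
Yes

Take x = 14, y = 0. Substituting into each constraint:
  (1) 14 + 0 = 14 ✓
  (2) 0 = 4 × 0, remainder 0 ✓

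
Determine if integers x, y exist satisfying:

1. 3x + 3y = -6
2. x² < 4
Yes

Take x = 0, y = -2. Substituting into each constraint:
  (1) 3(0) + 3(-2) = -6 ✓
  (2) x² = (0)² = 0, and 0 < 4 ✓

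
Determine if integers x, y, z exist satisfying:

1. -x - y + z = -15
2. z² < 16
Yes

Take x = 15, y = 0, z = 0. Substituting into each constraint:
  (1) (-15) + 0 + 0 = -15 ✓
  (2) z² = (0)² = 0, and 0 < 16 ✓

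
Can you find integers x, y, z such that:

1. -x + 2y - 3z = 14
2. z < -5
Yes

Take x = 4, y = 0, z = -6. Substituting into each constraint:
  (1) (-4) + 2(0) - 3(-6) = 14 ✓
  (2) -6 < -5 ✓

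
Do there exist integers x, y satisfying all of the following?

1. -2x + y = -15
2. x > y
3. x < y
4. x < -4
No

A contradictory subset is {x > y, x < y}. No integer assignment can satisfy these jointly:

  - x > y: bounds one variable relative to another variable
  - x < y: bounds one variable relative to another variable

Direct contradiction: x > y and y > x cannot both hold.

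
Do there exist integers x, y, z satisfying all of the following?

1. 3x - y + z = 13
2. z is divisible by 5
Yes

Take x = 5, y = 2, z = 0. Substituting into each constraint:
  (1) 3(5) + (-2) + 0 = 13 ✓
  (2) 0 = 5 × 0, remainder 0 ✓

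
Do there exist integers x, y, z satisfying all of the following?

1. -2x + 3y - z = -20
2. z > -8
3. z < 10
Yes

Take x = 0, y = -6, z = 2. Substituting into each constraint:
  (1) -2(0) + 3(-6) + (-2) = -20 ✓
  (2) 2 > -8 ✓
  (3) 2 < 10 ✓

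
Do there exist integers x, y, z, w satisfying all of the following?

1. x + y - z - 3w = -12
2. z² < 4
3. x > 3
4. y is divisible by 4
Yes

Take x = 6, y = 0, z = 0, w = 6. Substituting into each constraint:
  (1) 6 + 0 + 0 - 3(6) = -12 ✓
  (2) z² = (0)² = 0, and 0 < 4 ✓
  (3) 6 > 3 ✓
  (4) 0 = 4 × 0, remainder 0 ✓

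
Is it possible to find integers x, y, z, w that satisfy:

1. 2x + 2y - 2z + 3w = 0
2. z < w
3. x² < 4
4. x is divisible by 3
Yes

Take x = 0, y = -2, z = 1, w = 2. Substituting into each constraint:
  (1) 2(0) + 2(-2) - 2(1) + 3(2) = 0 ✓
  (2) 1 < 2 ✓
  (3) x² = (0)² = 0, and 0 < 4 ✓
  (4) 0 = 3 × 0, remainder 0 ✓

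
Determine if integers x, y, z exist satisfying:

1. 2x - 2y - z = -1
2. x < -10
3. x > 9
No

A contradictory subset is {x < -10, x > 9}. No integer assignment can satisfy these jointly:

  - x < -10: bounds one variable relative to a constant
  - x > 9: bounds one variable relative to a constant

Direct contradiction: the bounds on x require x ≥ 10 and x ≤ -11 simultaneously, which is empty.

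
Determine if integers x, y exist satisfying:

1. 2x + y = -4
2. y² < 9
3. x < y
Yes

Take x = -2, y = 0. Substituting into each constraint:
  (1) 2(-2) + 0 = -4 ✓
  (2) y² = (0)² = 0, and 0 < 9 ✓
  (3) -2 < 0 ✓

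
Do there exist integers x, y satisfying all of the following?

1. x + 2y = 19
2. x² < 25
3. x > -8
Yes

Take x = -3, y = 11. Substituting into each constraint:
  (1) (-3) + 2(11) = 19 ✓
  (2) x² = (-3)² = 9, and 9 < 25 ✓
  (3) -3 > -8 ✓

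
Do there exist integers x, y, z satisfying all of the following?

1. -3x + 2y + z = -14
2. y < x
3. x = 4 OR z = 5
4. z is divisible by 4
Yes

Take x = 4, y = -1, z = 0. Substituting into each constraint:
  (1) -3(4) + 2(-1) + 0 = -14 ✓
  (2) -1 < 4 ✓
  (3) x = 4, target 4 ✓ (first branch holds)
  (4) 0 = 4 × 0, remainder 0 ✓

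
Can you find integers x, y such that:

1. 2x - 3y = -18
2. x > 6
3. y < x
Yes

Take x = 21, y = 20. Substituting into each constraint:
  (1) 2(21) - 3(20) = -18 ✓
  (2) 21 > 6 ✓
  (3) 20 < 21 ✓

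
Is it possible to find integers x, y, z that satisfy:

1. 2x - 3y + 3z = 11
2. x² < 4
Yes

Take x = 1, y = -3, z = 0. Substituting into each constraint:
  (1) 2(1) - 3(-3) + 3(0) = 11 ✓
  (2) x² = (1)² = 1, and 1 < 4 ✓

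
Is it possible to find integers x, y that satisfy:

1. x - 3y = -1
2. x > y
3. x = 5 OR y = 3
Yes

Take x = 5, y = 2. Substituting into each constraint:
  (1) 5 - 3(2) = -1 ✓
  (2) 5 > 2 ✓
  (3) x = 5, target 5 ✓ (first branch holds)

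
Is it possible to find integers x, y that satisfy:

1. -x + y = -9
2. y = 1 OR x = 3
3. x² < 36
Yes

Take x = 3, y = -6. Substituting into each constraint:
  (1) (-3) + (-6) = -9 ✓
  (2) x = 3, target 3 ✓ (second branch holds)
  (3) x² = (3)² = 9, and 9 < 36 ✓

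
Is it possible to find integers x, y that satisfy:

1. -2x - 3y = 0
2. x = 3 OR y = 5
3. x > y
Yes

Take x = 3, y = -2. Substituting into each constraint:
  (1) -2(3) - 3(-2) = 0 ✓
  (2) x = 3, target 3 ✓ (first branch holds)
  (3) 3 > -2 ✓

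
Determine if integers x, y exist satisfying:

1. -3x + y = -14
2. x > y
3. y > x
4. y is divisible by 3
No

A contradictory subset is {x > y, y > x}. No integer assignment can satisfy these jointly:

  - x > y: bounds one variable relative to another variable
  - y > x: bounds one variable relative to another variable

Direct contradiction: x > y and y > x cannot both hold.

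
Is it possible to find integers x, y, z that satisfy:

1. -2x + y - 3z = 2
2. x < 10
Yes

Take x = -1, y = 0, z = 0. Substituting into each constraint:
  (1) -2(-1) + 0 - 3(0) = 2 ✓
  (2) -1 < 10 ✓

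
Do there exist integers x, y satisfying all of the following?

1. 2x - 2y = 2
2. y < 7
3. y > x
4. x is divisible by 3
No

A contradictory subset is {2x - 2y = 2, y > x}. No integer assignment can satisfy these jointly:

  - 2x - 2y = 2: is a linear equation tying the variables together
  - y > x: bounds one variable relative to another variable

From the equation, x − y = 1, i.e. y − x = -1; but y > x requires y − x ≥ 1. Contradiction.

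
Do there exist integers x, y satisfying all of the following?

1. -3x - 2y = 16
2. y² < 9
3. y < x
No

The full constraint system is jointly infeasible over the integers. Each constraint and what it forces:

  - -3x - 2y = 16: is a linear equation tying the variables together
  - y² < 9: restricts y to |y| ≤ 2
  - y < x: bounds one variable relative to another variable

Propagating the comparison: x > y and y ≥ -2 give x ≥ -1. Range argument: with x ∈ [-1, ∞], y ∈ [-2, 2], the left side of the equation is at most 7, but the right side is 16 > 7. No integer solution exists.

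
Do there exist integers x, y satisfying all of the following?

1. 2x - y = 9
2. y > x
Yes

Take x = 10, y = 11. Substituting into each constraint:
  (1) 2(10) + (-11) = 9 ✓
  (2) 11 > 10 ✓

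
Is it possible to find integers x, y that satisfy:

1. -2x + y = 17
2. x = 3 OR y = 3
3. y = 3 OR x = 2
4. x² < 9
No

The full constraint system is jointly infeasible over the integers. Each constraint and what it forces:

  - -2x + y = 17: is a linear equation tying the variables together
  - x = 3 OR y = 3: forces a choice: either x = 3 or y = 3
  - y = 3 OR x = 2: forces a choice: either y = 3 or x = 2
  - x² < 9: restricts x to |x| ≤ 2

The bounds confine x to {-2, -1, 0, 1, 2}. For each value, substitute into the equation:
  • x = -2: the equation forces y = 13, but neither branch of (x = 3 OR y = 3) holds.
  • x = -1: the equation forces y = 15, but neither branch of (x = 3 OR y = 3) holds.
  • x = 0: the equation forces y = 17, but neither branch of (x = 3 OR y = 3) holds.
  • x = 1: the equation forces y = 19, but neither branch of (x = 3 OR y = 3) holds.
  • x = 2: the equation forces y = 21, but neither branch of (x = 3 OR y = 3) holds.
Every case fails, so no integer solution exists.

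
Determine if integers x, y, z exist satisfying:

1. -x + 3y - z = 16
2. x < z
Yes

Take x = 2, y = 7, z = 3. Substituting into each constraint:
  (1) (-2) + 3(7) + (-3) = 16 ✓
  (2) 2 < 3 ✓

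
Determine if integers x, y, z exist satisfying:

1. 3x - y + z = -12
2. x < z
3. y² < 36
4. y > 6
No

A contradictory subset is {y² < 36, y > 6}. No integer assignment can satisfy these jointly:

  - y² < 36: restricts y to |y| ≤ 5
  - y > 6: bounds one variable relative to a constant

Direct contradiction: the bounds on y require y ≥ 7 and y ≤ 5 simultaneously, which is empty.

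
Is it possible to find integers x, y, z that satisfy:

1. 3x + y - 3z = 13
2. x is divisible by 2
Yes

Take x = 0, y = 13, z = 0. Substituting into each constraint:
  (1) 3(0) + 13 - 3(0) = 13 ✓
  (2) 0 = 2 × 0, remainder 0 ✓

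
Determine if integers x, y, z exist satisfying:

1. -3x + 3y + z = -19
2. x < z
Yes

Take x = 1, y = -6, z = 2. Substituting into each constraint:
  (1) -3(1) + 3(-6) + 2 = -19 ✓
  (2) 1 < 2 ✓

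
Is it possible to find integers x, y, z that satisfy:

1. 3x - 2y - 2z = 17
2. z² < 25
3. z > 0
Yes

Take x = 1, y = -8, z = 1. Substituting into each constraint:
  (1) 3(1) - 2(-8) - 2(1) = 17 ✓
  (2) z² = (1)² = 1, and 1 < 25 ✓
  (3) 1 > 0 ✓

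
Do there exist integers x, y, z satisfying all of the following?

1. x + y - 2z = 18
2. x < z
Yes

Take x = -1, y = 19, z = 0. Substituting into each constraint:
  (1) (-1) + 19 - 2(0) = 18 ✓
  (2) -1 < 0 ✓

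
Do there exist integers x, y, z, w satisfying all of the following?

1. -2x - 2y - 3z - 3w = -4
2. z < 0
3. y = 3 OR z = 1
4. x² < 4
Yes

Take x = -1, y = 3, z = -1, w = 1. Substituting into each constraint:
  (1) -2(-1) - 2(3) - 3(-1) - 3(1) = -4 ✓
  (2) -1 < 0 ✓
  (3) y = 3, target 3 ✓ (first branch holds)
  (4) x² = (-1)² = 1, and 1 < 4 ✓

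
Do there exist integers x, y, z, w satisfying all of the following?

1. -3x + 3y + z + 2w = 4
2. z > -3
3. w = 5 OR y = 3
Yes

Take x = 3, y = 3, z = 0, w = 2. Substituting into each constraint:
  (1) -3(3) + 3(3) + 0 + 2(2) = 4 ✓
  (2) 0 > -3 ✓
  (3) y = 3, target 3 ✓ (second branch holds)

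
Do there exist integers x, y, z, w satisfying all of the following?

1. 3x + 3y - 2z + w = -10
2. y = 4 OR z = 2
Yes

Take x = 0, y = 0, z = 2, w = -6. Substituting into each constraint:
  (1) 3(0) + 3(0) - 2(2) + (-6) = -10 ✓
  (2) z = 2, target 2 ✓ (second branch holds)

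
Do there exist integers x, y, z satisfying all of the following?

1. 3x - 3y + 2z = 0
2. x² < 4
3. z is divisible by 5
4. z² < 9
Yes

Take x = 0, y = 0, z = 0. Substituting into each constraint:
  (1) 3(0) - 3(0) + 2(0) = 0 ✓
  (2) x² = (0)² = 0, and 0 < 4 ✓
  (3) 0 = 5 × 0, remainder 0 ✓
  (4) z² = (0)² = 0, and 0 < 9 ✓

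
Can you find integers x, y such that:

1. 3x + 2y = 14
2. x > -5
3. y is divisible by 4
Yes

Take x = 10, y = -8. Substituting into each constraint:
  (1) 3(10) + 2(-8) = 14 ✓
  (2) 10 > -5 ✓
  (3) -8 = 4 × -2, remainder 0 ✓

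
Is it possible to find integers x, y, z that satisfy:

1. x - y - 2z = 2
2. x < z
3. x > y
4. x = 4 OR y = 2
Yes

Take x = 4, y = -8, z = 5. Substituting into each constraint:
  (1) 4 + 8 - 2(5) = 2 ✓
  (2) 4 < 5 ✓
  (3) 4 > -8 ✓
  (4) x = 4, target 4 ✓ (first branch holds)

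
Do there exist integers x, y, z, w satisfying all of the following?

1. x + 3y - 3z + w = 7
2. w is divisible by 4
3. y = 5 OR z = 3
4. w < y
Yes

Take x = 13, y = 1, z = 3, w = 0. Substituting into each constraint:
  (1) 13 + 3(1) - 3(3) + 0 = 7 ✓
  (2) 0 = 4 × 0, remainder 0 ✓
  (3) z = 3, target 3 ✓ (second branch holds)
  (4) 0 < 1 ✓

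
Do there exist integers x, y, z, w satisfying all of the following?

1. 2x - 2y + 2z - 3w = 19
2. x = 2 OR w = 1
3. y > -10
Yes

Take x = 0, y = 0, z = 11, w = 1. Substituting into each constraint:
  (1) 2(0) - 2(0) + 2(11) - 3(1) = 19 ✓
  (2) w = 1, target 1 ✓ (second branch holds)
  (3) 0 > -10 ✓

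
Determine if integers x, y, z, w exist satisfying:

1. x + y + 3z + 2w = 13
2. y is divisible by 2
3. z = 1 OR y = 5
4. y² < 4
Yes

Take x = 10, y = 0, z = 1, w = 0. Substituting into each constraint:
  (1) 10 + 0 + 3(1) + 2(0) = 13 ✓
  (2) 0 = 2 × 0, remainder 0 ✓
  (3) z = 1, target 1 ✓ (first branch holds)
  (4) y² = (0)² = 0, and 0 < 4 ✓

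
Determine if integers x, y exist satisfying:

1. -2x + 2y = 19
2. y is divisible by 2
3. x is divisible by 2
No

Even the single constraint (-2x + 2y = 19) is infeasible over the integers.

  - -2x + 2y = 19: every term on the left is divisible by 2, so the LHS ≡ 0 (mod 2), but the RHS 19 is not — no integer solution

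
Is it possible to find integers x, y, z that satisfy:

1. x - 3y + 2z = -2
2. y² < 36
Yes

Take x = 0, y = 2, z = 2. Substituting into each constraint:
  (1) 0 - 3(2) + 2(2) = -2 ✓
  (2) y² = (2)² = 4, and 4 < 36 ✓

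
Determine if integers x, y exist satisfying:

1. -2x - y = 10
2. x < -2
Yes

Take x = -3, y = -4. Substituting into each constraint:
  (1) -2(-3) + 4 = 10 ✓
  (2) -3 < -2 ✓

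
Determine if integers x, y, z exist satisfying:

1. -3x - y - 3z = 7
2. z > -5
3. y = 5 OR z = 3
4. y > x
Yes

Take x = -5, y = -1, z = 3. Substituting into each constraint:
  (1) -3(-5) + 1 - 3(3) = 7 ✓
  (2) 3 > -5 ✓
  (3) z = 3, target 3 ✓ (second branch holds)
  (4) -1 > -5 ✓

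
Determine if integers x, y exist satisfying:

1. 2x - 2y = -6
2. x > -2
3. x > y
No

A contradictory subset is {2x - 2y = -6, x > y}. No integer assignment can satisfy these jointly:

  - 2x - 2y = -6: is a linear equation tying the variables together
  - x > y: bounds one variable relative to another variable

From the equation, x − y = -3, i.e. x − y = -3; but x > y requires x − y ≥ 1. Contradiction.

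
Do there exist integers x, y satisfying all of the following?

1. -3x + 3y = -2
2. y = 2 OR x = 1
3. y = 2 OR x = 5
No

Even the single constraint (-3x + 3y = -2) is infeasible over the integers.

  - -3x + 3y = -2: every term on the left is divisible by 3, so the LHS ≡ 0 (mod 3), but the RHS -2 is not — no integer solution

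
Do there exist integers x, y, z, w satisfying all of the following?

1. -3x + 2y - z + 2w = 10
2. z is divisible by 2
Yes

Take x = -2, y = 0, z = 0, w = 2. Substituting into each constraint:
  (1) -3(-2) + 2(0) + 0 + 2(2) = 10 ✓
  (2) 0 = 2 × 0, remainder 0 ✓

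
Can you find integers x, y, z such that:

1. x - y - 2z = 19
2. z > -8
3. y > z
Yes

Take x = 17, y = 0, z = -1. Substituting into each constraint:
  (1) 17 + 0 - 2(-1) = 19 ✓
  (2) -1 > -8 ✓
  (3) 0 > -1 ✓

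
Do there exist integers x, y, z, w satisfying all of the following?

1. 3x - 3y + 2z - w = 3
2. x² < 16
Yes

Take x = 1, y = 0, z = 0, w = 0. Substituting into each constraint:
  (1) 3(1) - 3(0) + 2(0) + 0 = 3 ✓
  (2) x² = (1)² = 1, and 1 < 16 ✓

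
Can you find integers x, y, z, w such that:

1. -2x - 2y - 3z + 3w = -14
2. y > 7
Yes

Take x = 0, y = 10, z = -2, w = 0. Substituting into each constraint:
  (1) -2(0) - 2(10) - 3(-2) + 3(0) = -14 ✓
  (2) 10 > 7 ✓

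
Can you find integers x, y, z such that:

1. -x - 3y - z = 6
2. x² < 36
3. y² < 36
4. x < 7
Yes

Take x = 0, y = 0, z = -6. Substituting into each constraint:
  (1) 0 - 3(0) + 6 = 6 ✓
  (2) x² = (0)² = 0, and 0 < 36 ✓
  (3) y² = (0)² = 0, and 0 < 36 ✓
  (4) 0 < 7 ✓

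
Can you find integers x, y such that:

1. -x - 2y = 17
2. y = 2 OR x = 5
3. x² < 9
No

The full constraint system is jointly infeasible over the integers. Each constraint and what it forces:

  - -x - 2y = 17: is a linear equation tying the variables together
  - y = 2 OR x = 5: forces a choice: either y = 2 or x = 5
  - x² < 9: restricts x to |x| ≤ 2

Split on the disjunction (y = 2 OR x = 5):
  • If y = 2: the equation forces x = -21, but x² < 9 requires |x| ≤ 2.
  • If x = 5: this contradicts x² < 9, which requires |x| ≤ 2.
Both branches are infeasible, so the system has no integer solution.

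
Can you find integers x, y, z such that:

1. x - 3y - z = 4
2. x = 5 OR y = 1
Yes

Take x = 0, y = 1, z = -7. Substituting into each constraint:
  (1) 0 - 3(1) + 7 = 4 ✓
  (2) y = 1, target 1 ✓ (second branch holds)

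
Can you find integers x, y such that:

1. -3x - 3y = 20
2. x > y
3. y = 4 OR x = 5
No

Even the single constraint (-3x - 3y = 20) is infeasible over the integers.

  - -3x - 3y = 20: every term on the left is divisible by 3, so the LHS ≡ 0 (mod 3), but the RHS 20 is not — no integer solution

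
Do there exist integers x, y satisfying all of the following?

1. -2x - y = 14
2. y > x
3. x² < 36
Yes

Take x = -5, y = -4. Substituting into each constraint:
  (1) -2(-5) + 4 = 14 ✓
  (2) -4 > -5 ✓
  (3) x² = (-5)² = 25, and 25 < 36 ✓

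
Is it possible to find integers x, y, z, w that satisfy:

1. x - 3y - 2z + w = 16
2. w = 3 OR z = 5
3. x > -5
Yes

Take x = 26, y = 0, z = 5, w = 0. Substituting into each constraint:
  (1) 26 - 3(0) - 2(5) + 0 = 16 ✓
  (2) z = 5, target 5 ✓ (second branch holds)
  (3) 26 > -5 ✓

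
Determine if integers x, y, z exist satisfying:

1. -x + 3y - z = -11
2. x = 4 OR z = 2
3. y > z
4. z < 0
Yes

Take x = 4, y = -4, z = -5. Substituting into each constraint:
  (1) (-4) + 3(-4) + 5 = -11 ✓
  (2) x = 4, target 4 ✓ (first branch holds)
  (3) -4 > -5 ✓
  (4) -5 < 0 ✓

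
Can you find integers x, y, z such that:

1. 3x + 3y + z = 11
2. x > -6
Yes

Take x = 3, y = 0, z = 2. Substituting into each constraint:
  (1) 3(3) + 3(0) + 2 = 11 ✓
  (2) 3 > -6 ✓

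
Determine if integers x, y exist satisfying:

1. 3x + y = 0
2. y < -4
Yes

Take x = 2, y = -6. Substituting into each constraint:
  (1) 3(2) + (-6) = 0 ✓
  (2) -6 < -4 ✓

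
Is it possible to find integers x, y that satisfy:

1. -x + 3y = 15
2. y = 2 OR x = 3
Yes

Take x = 3, y = 6. Substituting into each constraint:
  (1) (-3) + 3(6) = 15 ✓
  (2) x = 3, target 3 ✓ (second branch holds)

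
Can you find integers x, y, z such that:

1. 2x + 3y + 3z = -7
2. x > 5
Yes

Take x = 7, y = 0, z = -7. Substituting into each constraint:
  (1) 2(7) + 3(0) + 3(-7) = -7 ✓
  (2) 7 > 5 ✓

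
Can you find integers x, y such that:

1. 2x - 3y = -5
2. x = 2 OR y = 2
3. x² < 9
Yes

Take x = 2, y = 3. Substituting into each constraint:
  (1) 2(2) - 3(3) = -5 ✓
  (2) x = 2, target 2 ✓ (first branch holds)
  (3) x² = (2)² = 4, and 4 < 9 ✓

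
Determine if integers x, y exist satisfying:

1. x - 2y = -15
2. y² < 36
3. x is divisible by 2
No

A contradictory subset is {x - 2y = -15, x is divisible by 2}. No integer assignment can satisfy these jointly:

  - x - 2y = -15: is a linear equation tying the variables together
  - x is divisible by 2: restricts x to multiples of 2

Modular obstruction: writing x = 2x', every remaining term of the linear equation is divisible by 2, so the left side is ≡ 0 (mod 2); but the right side -15 ≡ 1 (mod 2). No integers can satisfy it.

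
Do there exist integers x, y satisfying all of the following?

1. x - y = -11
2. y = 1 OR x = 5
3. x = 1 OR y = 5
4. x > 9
No

A contradictory subset is {x - y = -11, x = 1 OR y = 5, x > 9}. No integer assignment can satisfy these jointly:

  - x - y = -11: is a linear equation tying the variables together
  - x = 1 OR y = 5: forces a choice: either x = 1 or y = 5
  - x > 9: bounds one variable relative to a constant

Split on the disjunction (x = 1 OR y = 5):
  • If x = 1: this contradicts the bound x ≥ 10.
  • If y = 5: the equation forces x = -6, which contradicts the bound x ≥ 10.
Both branches are infeasible, so the system has no integer solution.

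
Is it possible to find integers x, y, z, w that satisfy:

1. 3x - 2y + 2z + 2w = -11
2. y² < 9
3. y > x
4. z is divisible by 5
Yes

Take x = -1, y = 0, z = 0, w = -4. Substituting into each constraint:
  (1) 3(-1) - 2(0) + 2(0) + 2(-4) = -11 ✓
  (2) y² = (0)² = 0, and 0 < 9 ✓
  (3) 0 > -1 ✓
  (4) 0 = 5 × 0, remainder 0 ✓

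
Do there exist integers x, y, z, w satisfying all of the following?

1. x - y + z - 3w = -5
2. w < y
Yes

Take x = -8, y = 0, z = 0, w = -1. Substituting into each constraint:
  (1) (-8) + 0 + 0 - 3(-1) = -5 ✓
  (2) -1 < 0 ✓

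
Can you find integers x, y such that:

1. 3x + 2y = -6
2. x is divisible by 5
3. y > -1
Yes

Take x = -10, y = 12. Substituting into each constraint:
  (1) 3(-10) + 2(12) = -6 ✓
  (2) -10 = 5 × -2, remainder 0 ✓
  (3) 12 > -1 ✓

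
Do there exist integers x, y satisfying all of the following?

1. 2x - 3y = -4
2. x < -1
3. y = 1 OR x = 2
No

The full constraint system is jointly infeasible over the integers. Each constraint and what it forces:

  - 2x - 3y = -4: is a linear equation tying the variables together
  - x < -1: bounds one variable relative to a constant
  - y = 1 OR x = 2: forces a choice: either y = 1 or x = 2

Split on the disjunction (y = 1 OR x = 2):
  • If y = 1: with y = 1, every remaining term of the linear equation is divisible by 2, so the left side is ≡ 0 (mod 2); but the right side -1 ≡ 1 (mod 2). No integers can satisfy it.
  • If x = 2: this contradicts the bound x ≤ -2.
Both branches are infeasible, so the system has no integer solution.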